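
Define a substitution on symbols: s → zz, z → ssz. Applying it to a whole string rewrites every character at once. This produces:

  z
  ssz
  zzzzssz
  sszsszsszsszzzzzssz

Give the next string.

Rewriting the 19 symbols of sszsszsszsszzzzzssz one by one yields zz zz ssz zz zz ssz zz zz ssz zz zz ssz ssz ssz ssz ssz zz zz ssz; concatenated:

zzzzsszzzzzsszzzzzsszzzzzsszsszsszsszsszzzzzssz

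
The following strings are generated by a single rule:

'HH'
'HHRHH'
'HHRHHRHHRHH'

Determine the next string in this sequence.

HHRHHRHHRHHRHHRHHRHHRHH

s(k+1) = s(k)·R·s(k) — each term doubles the last with 'R' between the halves.
One more doubling of HHRHHRHHRHH gives the answer.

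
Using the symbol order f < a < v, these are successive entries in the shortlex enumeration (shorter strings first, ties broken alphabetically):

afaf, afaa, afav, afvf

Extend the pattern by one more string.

afva

Find the rightmost character of afvf below v, bump it to the next letter, and reset everything to its right to f.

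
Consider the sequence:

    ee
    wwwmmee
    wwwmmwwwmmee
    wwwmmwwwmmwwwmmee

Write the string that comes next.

Each term is the previous one with wwwmm prepended.
Applying this once more to wwwmmwwwmmwwwmmee:

wwwmmwwwmmwwwmmwwwmmee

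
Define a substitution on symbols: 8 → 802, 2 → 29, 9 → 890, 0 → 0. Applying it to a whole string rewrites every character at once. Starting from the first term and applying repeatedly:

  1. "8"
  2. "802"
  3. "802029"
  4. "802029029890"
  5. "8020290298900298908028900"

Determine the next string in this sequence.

Applying the rule to each of the 25 symbols of 8020290298900298908028900 gives the pieces 802 0 29 0 29 890 0 29 890 802 890 0 0 29 890 802 890 0 802 0 29 802 890 0 0, which concatenate to the answer.

8020290298900298908028900029890802890080202980289000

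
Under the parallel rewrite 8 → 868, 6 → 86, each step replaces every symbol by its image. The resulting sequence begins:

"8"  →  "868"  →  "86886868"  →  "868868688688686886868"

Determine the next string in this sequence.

Applying the rule to each of the 21 symbols of 868868688688686886868 gives the pieces 868 86 868 868 86 868 86 868 868 86 868 868 86 868 86 868 868 86 868 86 868, which concatenate to the answer.

8688686886886868868688688686886886868868688688686886868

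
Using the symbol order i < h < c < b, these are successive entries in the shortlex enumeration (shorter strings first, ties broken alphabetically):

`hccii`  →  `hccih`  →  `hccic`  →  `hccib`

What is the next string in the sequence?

Find the rightmost character of hccib below b, bump it to the next letter, and reset everything to its right to i.

hcchi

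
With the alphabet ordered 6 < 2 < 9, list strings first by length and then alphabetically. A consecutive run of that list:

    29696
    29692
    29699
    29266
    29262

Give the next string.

29269

Treat 29262 as a base-3 numeral over the given alphabet and add one, carrying through any trailing 9's.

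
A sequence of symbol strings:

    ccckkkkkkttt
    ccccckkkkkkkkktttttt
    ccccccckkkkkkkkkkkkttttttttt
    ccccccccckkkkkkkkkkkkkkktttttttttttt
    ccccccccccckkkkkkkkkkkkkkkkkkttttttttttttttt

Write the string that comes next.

Each string has the form c^{2n+1} k^{3n+3} t^{3n} (n = 1, 2, …).
Setting n = 6 gives 13, 21, 18 characters in each block.

ccccccccccccckkkkkkkkkkkkkkkkkkkkktttttttttttttttttt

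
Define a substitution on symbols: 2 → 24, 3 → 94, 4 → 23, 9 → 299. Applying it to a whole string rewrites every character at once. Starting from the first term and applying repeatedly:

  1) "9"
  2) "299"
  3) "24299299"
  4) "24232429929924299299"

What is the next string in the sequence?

242324942423242992992429929924232429929924299299

φ(24232429929924299299) expands symbol-by-symbol to 24 23 24 94 24 23 24 299 299 24 299 299 24 23 24 299 299 24 299 299; joining the 20 pieces gives the next term.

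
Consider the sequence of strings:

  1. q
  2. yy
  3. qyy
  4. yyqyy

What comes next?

Each term (from the third on) is the two preceding terms concatenated in order: term 3 = q·yy = qyy.
Continuing: qyy · yyqyy gives term 5.

qyyyyqyy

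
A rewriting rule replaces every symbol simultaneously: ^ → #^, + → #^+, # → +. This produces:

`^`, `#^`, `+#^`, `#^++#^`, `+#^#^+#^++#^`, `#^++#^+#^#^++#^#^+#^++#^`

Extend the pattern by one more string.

φ(#^++#^+#^#^++#^#^+#^++#^) expands symbol-by-symbol to + #^ #^+ #^+ + #^ #^+ + #^ + #^ #^+ #^+ + #^ + #^ #^+ + #^ #^+ #^+ + #^; joining the 24 pieces gives the next term.

+#^#^+#^++#^#^++#^+#^#^+#^++#^+#^#^++#^#^+#^++#^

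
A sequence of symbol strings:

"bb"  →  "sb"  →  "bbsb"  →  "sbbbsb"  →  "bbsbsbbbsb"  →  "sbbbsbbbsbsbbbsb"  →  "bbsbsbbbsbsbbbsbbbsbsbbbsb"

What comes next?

Each term (from the third on) is the two preceding terms concatenated in order: term 3 = bb·sb = bbsb.
So term 8 is sbbbsbbbsbsbbbsb·bbsbsbbbsbsbbbsbbbsbsbbbsb.

sbbbsbbbsbsbbbsbbbsbsbbbsbsbbbsbbbsbsbbbsb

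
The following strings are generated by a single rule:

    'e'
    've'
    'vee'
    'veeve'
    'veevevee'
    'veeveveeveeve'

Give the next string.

From term 3 onward, concatenate the last term with the second-to-last: ve·e = vee, vee·ve = veeve, …
Continuing: veeveveeveeve · veevevee gives term 7.

veeveveeveeveveevevee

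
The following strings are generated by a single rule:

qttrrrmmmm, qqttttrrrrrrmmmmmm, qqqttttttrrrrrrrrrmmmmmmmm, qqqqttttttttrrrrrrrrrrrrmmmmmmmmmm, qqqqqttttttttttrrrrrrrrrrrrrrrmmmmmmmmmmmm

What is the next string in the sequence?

Each string has the form q^{n} t^{2n} r^{3n} m^{2n+2} (n = 1, 2, …).
At n = 6 the blocks have lengths 6, 12, 18, 14.

qqqqqqttttttttttttrrrrrrrrrrrrrrrrrrmmmmmmmmmmmmmm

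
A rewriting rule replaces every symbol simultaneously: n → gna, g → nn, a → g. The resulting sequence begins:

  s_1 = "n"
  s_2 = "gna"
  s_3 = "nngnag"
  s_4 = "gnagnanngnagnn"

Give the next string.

nngnagnngnaggnagnanngnagnngnagna

φ(gnagnanngnagnn) expands symbol-by-symbol to nn gna g nn gna g gna gna nn gna g nn gna gna; joining the 14 pieces gives the next term.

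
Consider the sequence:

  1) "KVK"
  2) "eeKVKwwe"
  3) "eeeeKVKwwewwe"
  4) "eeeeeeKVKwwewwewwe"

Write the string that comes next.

s(k+1) = ee·s(k)·wwe, so each term gains ee as a prefix and wwe as a suffix.
So the next term is ee·eeeeeeKVKwwewwewwe·wwe.

eeeeeeeeKVKwwewwewwewwe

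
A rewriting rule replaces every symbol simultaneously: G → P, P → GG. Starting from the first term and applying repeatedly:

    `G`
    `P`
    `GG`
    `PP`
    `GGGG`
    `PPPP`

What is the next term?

Expanding PPPP: P→GG, P→GG, P→GG, P→GG. Concatenated: GG GG GG GG.

GGGGGGGG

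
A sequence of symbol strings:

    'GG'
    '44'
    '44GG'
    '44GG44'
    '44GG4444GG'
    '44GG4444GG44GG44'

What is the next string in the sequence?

From term 3 onward, concatenate the last term with the second-to-last: 44·GG = 44GG, 44GG·44 = 44GG44, …
The next term joins 44GG4444GG44GG44 and 44GG4444GG.

44GG4444GG44GG4444GG4444GG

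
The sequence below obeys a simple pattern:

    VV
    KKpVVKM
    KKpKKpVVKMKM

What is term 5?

Every step adds KKp to the front and KM to the end of the previous string.
From KKpKKpVVKMKM, 2 further steps: KKpKKpVVKMKM → KKpKKpKKpVVKMKMKM → (answer).

KKpKKpKKpKKpVVKMKMKMKM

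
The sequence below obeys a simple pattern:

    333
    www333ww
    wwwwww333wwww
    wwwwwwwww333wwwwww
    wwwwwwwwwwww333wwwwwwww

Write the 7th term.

Each term wraps the previous one in www on the left and ww on the right.
From wwwwwwwwwwww333wwwwwwww, 2 further steps: wwwwwwwwwwww333wwwwwwww → wwwwwwwwwwwwwww333wwwwwwwwww → (answer).

wwwwwwwwwwwwwwwwww333wwwwwwwwwwww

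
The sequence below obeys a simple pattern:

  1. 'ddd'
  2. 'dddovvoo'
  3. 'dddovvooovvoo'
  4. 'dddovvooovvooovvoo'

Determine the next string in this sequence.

Every step adds ovvoo to the end: s(k+1) = s(k)·ovvoo.
One more step from dddovvooovvooovvoo gives the answer.

dddovvooovvooovvooovvoo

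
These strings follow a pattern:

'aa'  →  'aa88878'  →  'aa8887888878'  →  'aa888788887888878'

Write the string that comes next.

Each term is the previous one with 88878 appended.
Applying this once more to aa888788887888878:

aa88878888788887888878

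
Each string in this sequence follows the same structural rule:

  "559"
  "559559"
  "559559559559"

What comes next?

Each string is two copies of the previous one concatenated.
Doubling 559559559559:

559559559559559559559559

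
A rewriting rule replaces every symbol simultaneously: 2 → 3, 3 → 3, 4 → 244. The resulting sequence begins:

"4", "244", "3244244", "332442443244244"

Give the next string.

Applying the rule to each of the 15 symbols of 332442443244244 gives the pieces 3 3 3 244 244 3 244 244 3 3 244 244 3 244 244, which concatenate to the answer.

3332442443244244332442443244244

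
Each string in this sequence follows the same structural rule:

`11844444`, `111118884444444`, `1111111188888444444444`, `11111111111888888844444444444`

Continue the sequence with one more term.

The n-th term is 3n-1 1's then 2n-1 8's then 2n+3 4's (n = 1, 2, …).
At n = 5 the blocks have lengths 14, 9, 13.

111111111111118888888884444444444444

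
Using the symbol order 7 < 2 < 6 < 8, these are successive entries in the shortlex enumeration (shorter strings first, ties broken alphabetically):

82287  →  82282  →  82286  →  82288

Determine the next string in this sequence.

The successor of 82288 increments the rightmost position that isn't already 8 and resets every position after it to 7.

82677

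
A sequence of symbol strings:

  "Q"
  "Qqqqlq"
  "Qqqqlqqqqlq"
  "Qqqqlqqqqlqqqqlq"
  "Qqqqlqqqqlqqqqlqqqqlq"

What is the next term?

Qqqqlqqqqlqqqqlqqqqlqqqqlq

Every step adds qqqlq to the end: s(k+1) = s(k)·qqqlq.
One more step from Qqqqlqqqqlqqqqlqqqqlq gives the answer.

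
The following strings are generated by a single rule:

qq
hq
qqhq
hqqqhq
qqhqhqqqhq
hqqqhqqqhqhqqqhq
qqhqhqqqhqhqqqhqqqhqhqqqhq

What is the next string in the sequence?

Each term (from the third on) is the two preceding terms concatenated in order: term 3 = qq·hq = qqhq.
Continuing: hqqqhqqqhqhqqqhq · qqhqhqqqhqhqqqhqqqhqhqqqhq gives term 8.

hqqqhqqqhqhqqqhqqqhqhqqqhqhqqqhqqqhqhqqqhq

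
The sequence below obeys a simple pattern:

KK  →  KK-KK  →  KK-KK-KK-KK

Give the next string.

KK-KK-KK-KK-KK-KK-KK-KK

Every step duplicates the string with '-' between the halves.
So the next term is two copies of KK-KK-KK-KK with '-' between the halves.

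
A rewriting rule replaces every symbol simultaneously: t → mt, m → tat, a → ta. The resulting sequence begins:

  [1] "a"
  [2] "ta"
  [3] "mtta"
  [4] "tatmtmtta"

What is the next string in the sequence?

mttamttatmttatmtmtta

Expanding tatmtmtta: t→mt, a→ta, t→mt, m→tat, t→mt, m→tat, t→mt, t→mt, a→ta. Concatenated: mt ta mt tat mt tat mt mt ta.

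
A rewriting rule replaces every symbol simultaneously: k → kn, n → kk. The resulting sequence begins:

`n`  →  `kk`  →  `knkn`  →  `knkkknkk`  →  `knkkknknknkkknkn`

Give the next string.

Rewriting the 16 symbols of knkkknknknkkknkn one by one yields kn kk kn kn kn kk kn kk kn kk kn kn kn kk kn kk; concatenated:

knkkknknknkkknkkknkkknknknkkknkk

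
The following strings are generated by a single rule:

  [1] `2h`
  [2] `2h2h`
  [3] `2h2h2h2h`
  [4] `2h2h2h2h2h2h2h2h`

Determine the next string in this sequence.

Each string is two copies of the previous one concatenated.
Doubling 2h2h2h2h2h2h2h2h:

2h2h2h2h2h2h2h2h2h2h2h2h2h2h2h2h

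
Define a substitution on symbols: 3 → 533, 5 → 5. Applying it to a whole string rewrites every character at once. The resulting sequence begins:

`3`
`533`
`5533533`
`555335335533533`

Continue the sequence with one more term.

Rewriting the 15 symbols of 555335335533533 one by one yields 5 5 5 533 533 5 533 533 5 5 533 533 5 533 533; concatenated:

5555335335533533555335335533533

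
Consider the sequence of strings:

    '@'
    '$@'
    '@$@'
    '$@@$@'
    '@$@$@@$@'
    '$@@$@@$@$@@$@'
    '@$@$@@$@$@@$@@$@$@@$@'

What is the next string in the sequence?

Each term (from the third on) is the two preceding terms concatenated in order: term 3 = @·$@ = @$@.
The next term joins $@@$@@$@$@@$@ and @$@$@@$@$@@$@@$@$@@$@.

$@@$@@$@$@@$@@$@$@@$@$@@$@@$@$@@$@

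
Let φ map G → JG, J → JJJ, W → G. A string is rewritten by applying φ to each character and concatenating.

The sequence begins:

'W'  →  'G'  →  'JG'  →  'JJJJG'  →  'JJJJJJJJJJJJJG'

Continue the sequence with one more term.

Replace each of the 14 characters of JJJJJJJJJJJJJG in place — JJJ JJJ JJJ JJJ JJJ JJJ JJJ JJJ JJJ JJJ JJJ JJJ JJJ JG — and concatenate.

JJJJJJJJJJJJJJJJJJJJJJJJJJJJJJJJJJJJJJJJG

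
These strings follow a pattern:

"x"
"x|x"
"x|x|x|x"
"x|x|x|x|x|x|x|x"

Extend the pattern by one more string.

Every step duplicates the string with '|' between the halves.
Doubling x|x|x|x|x|x|x|x with '|' between the halves:

x|x|x|x|x|x|x|x|x|x|x|x|x|x|x|x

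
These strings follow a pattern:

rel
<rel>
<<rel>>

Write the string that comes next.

<<<rel>>>

Each term wraps the previous one in < on the left and > on the right.
One more step from <<rel>> gives the answer.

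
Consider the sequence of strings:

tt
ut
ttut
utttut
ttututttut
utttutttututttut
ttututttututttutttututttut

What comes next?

This is a Fibonacci-style word recurrence s(k) = s(k−2)·s(k−1): e.g. tt·ut = ttut.
So term 8 is utttutttututttut·ttututttututttutttututttut.

utttutttututttutttututttututttutttututttut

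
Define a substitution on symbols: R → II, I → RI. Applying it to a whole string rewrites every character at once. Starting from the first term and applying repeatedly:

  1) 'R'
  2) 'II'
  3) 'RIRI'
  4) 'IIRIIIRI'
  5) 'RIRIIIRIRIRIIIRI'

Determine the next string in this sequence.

φ(RIRIIIRIRIRIIIRI) expands symbol-by-symbol to II RI II RI RI RI II RI II RI II RI RI RI II RI; joining the 16 pieces gives the next term.

IIRIIIRIRIRIIIRIIIRIIIRIRIRIIIRI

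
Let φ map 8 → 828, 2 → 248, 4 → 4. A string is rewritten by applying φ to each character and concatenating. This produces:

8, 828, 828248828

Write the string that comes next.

8282488282484828828248828

Expanding 828248828: 8→828, 2→248, 8→828, 2→248, 4→4, 8→828, 8→828, 2→248, 8→828. Concatenated: 828 248 828 248 4 828 828 248 828.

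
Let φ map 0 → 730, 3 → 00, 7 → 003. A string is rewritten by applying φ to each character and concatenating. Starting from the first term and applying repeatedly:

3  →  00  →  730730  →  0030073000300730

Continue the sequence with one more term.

73073000730730003007307307300073073000300730

φ(0030073000300730) expands symbol-by-symbol to 730 730 00 730 730 003 00 730 730 730 00 730 730 003 00 730; joining the 16 pieces gives the next term.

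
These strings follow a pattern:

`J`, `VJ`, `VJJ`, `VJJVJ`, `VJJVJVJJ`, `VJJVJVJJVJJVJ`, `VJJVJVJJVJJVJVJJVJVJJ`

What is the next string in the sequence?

This is a Fibonacci-style word recurrence s(k) = s(k−1)·s(k−2): e.g. VJ·J = VJJ.
The next term joins VJJVJVJJVJJVJVJJVJVJJ and VJJVJVJJVJJVJ.

VJJVJVJJVJJVJVJJVJVJJVJJVJVJJVJJVJ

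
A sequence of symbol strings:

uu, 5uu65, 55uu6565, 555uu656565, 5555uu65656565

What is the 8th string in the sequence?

Each term wraps the previous one in 5 on the left and 65 on the right.
From 5555uu65656565, 3 further steps: 5555uu65656565 → 55555uu6565656565 → 555555uu656565656565 → (answer).

5555555uu65656565656565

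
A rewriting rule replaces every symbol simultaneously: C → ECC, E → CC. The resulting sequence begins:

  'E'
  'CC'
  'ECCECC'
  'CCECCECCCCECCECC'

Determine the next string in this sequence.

ECCECCCCECCECCCCECCECCECCECCCCECCECCCCECCECC

Replace each of the 16 characters of CCECCECCCCECCECC in place — ECC ECC CC ECC ECC CC ECC ECC ECC ECC CC ECC ECC CC ECC ECC — and concatenate.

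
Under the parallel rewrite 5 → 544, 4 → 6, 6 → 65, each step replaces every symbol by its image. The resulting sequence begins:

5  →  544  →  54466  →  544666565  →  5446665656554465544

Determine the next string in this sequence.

Replace each of the 19 characters of 5446665656554465544 in place — 544 6 6 65 65 65 544 65 544 65 544 544 6 6 65 544 544 6 6 — and concatenate.

544666565655446554465544544666554454466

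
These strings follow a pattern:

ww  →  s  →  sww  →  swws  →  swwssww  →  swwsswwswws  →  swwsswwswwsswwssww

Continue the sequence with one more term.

swwsswwswwsswwsswwswwsswwswws

Each term (from the third on) is the previous term followed by the one before it: term 3 = s·ww = sww.
Continuing: swwsswwswwsswwssww · swwsswwswws gives term 8.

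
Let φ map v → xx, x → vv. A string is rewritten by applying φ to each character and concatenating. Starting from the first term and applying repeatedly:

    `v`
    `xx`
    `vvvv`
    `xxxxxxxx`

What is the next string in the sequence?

Rewriting each symbol of xxxxxxxx: x→vv, x→vv, x→vv, x→vv, x→vv, x→vv, x→vv, x→vv, which concatenates to vv vv vv vv vv vv vv vv.

vvvvvvvvvvvvvvvv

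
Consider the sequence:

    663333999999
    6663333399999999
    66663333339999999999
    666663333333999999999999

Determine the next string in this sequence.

6666663333333399999999999999

Each string has the form 6^{n-1} 3^{n+1} 9^{2n}, where the shown terms are n = 3, 4, 5, 6.
At n = 7 the blocks have lengths 6, 8, 14.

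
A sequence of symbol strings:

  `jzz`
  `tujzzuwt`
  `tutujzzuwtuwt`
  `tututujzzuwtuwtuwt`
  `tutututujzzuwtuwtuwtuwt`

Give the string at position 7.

tutututututujzzuwtuwtuwtuwtuwtuwt

Each term wraps the previous one in tu on the left and uwt on the right.
From tutututujzzuwtuwtuwtuwt, 2 further steps: tutututujzzuwtuwtuwtuwt → tututututujzzuwtuwtuwtuwtuwt → (answer).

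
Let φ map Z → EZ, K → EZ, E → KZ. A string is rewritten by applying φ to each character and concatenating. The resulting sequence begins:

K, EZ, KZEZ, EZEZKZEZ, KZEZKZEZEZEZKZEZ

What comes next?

Rewriting the 16 symbols of KZEZKZEZEZEZKZEZ one by one yields EZ EZ KZ EZ EZ EZ KZ EZ KZ EZ KZ EZ EZ EZ KZ EZ; concatenated:

EZEZKZEZEZEZKZEZKZEZKZEZEZEZKZEZ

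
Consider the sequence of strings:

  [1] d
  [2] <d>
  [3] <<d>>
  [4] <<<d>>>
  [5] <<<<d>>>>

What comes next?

<<<<<d>>>>>

Every step adds < to the front and > to the end of the previous string.
One more step from <<<<d>>>> gives the answer.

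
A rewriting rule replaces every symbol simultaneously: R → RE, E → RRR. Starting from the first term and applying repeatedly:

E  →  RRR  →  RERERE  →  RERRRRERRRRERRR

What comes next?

φ(RERRRRERRRRERRR) expands symbol-by-symbol to RE RRR RE RE RE RE RRR RE RE RE RE RRR RE RE RE; joining the 15 pieces gives the next term.

RERRRRERERERERRRRERERERERRRRERERE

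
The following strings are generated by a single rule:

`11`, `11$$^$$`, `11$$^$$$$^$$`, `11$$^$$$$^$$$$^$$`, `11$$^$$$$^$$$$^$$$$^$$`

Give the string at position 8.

Every step adds $$^$$ to the end: s(k+1) = s(k)·$$^$$.
From 11$$^$$$$^$$$$^$$$$^$$, 3 further steps: 11$$^$$$$^$$$$^$$$$^$$ → 11$$^$$$$^$$$$^$$$$^$$$$^$$ → 11$$^$$$$^$$$$^$$$$^$$$$^$$$$^$$ → (answer).

11$$^$$$$^$$$$^$$$$^$$$$^$$$$^$$$$^$$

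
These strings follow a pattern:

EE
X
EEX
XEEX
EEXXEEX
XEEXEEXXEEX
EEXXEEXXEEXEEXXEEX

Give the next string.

Each term (from the third on) is the two preceding terms concatenated in order: term 3 = EE·X = EEX.
The next term joins XEEXEEXXEEX and EEXXEEXXEEXEEXXEEX.

XEEXEEXXEEXEEXXEEXXEEXEEXXEEX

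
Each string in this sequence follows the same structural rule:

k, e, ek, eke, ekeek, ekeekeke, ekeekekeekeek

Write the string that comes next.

This is a Fibonacci-style word recurrence s(k) = s(k−1)·s(k−2): e.g. e·k = ek.
Continuing: ekeekekeekeek · ekeekeke gives term 8.

ekeekekeekeekekeekeke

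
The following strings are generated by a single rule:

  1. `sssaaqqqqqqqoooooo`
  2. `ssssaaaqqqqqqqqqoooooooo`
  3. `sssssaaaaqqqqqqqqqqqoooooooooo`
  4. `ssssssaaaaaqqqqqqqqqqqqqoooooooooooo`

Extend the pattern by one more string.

sssssssaaaaaaqqqqqqqqqqqqqqqoooooooooooooo

Each string has the form s^{n} a^{n-1} q^{2n+1} o^{2n}, where the shown terms are n = 3, 4, 5, 6.
At n = 7 the blocks have lengths 7, 6, 15, 14.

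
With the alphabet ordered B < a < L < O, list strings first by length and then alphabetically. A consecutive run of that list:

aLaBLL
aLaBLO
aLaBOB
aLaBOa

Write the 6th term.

Stepping forward 2 times from aLaBOa: aLaBOa → aLaBOL, then the target.

aLaBOO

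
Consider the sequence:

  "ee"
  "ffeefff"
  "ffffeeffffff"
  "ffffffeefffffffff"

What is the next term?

Each term wraps the previous one in ff on the left and fff on the right.
So the next term is ff·ffffffeefffffffff·fff.

ffffffffeeffffffffffff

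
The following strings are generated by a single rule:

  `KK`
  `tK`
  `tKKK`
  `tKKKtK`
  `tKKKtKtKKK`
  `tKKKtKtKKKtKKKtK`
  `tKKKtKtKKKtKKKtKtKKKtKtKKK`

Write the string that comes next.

tKKKtKtKKKtKKKtKtKKKtKtKKKtKKKtKtKKKtKKKtK

Each term (from the third on) is the previous term followed by the one before it: term 3 = tK·KK = tKKK.
Continuing: tKKKtKtKKKtKKKtKtKKKtKtKKK · tKKKtKtKKKtKKKtK gives term 8.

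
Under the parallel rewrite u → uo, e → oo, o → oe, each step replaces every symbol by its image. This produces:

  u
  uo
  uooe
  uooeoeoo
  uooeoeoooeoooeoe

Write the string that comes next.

Replace each of the 16 characters of uooeoeoooeoooeoe in place — uo oe oe oo oe oo oe oe oe oo oe oe oe oo oe oo — and concatenate.

uooeoeoooeoooeoeoeoooeoeoeoooeoo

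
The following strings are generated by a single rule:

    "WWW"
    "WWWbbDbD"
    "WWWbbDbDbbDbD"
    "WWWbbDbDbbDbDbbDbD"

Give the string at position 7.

WWWbbDbDbbDbDbbDbDbbDbDbbDbDbbDbD

Each term is the previous one with bbDbD appended.
From WWWbbDbDbbDbDbbDbD, 3 further steps: WWWbbDbDbbDbDbbDbD → WWWbbDbDbbDbDbbDbDbbDbD → WWWbbDbDbbDbDbbDbDbbDbDbbDbD → (answer).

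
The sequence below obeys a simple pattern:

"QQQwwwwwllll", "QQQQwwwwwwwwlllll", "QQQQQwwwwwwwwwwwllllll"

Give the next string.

QQQQQQwwwwwwwwwwwwwwlllllll

Each string has the form Q^{n+1} w^{3n-1} l^{n+2}, where the shown terms are n = 2, 3, 4.
At n = 5 the blocks have lengths 6, 14, 7.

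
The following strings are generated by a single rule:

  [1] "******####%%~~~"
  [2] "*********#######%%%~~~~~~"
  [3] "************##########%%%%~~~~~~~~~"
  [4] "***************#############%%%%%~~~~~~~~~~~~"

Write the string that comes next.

Each string has the form *^{3n+3} #^{3n+1} %^{n+1} ~^{3n} (n = 1, 2, …).
For the next term, n = 5, so the run lengths are 18, 16, 6, 15.

******************################%%%%%%~~~~~~~~~~~~~~~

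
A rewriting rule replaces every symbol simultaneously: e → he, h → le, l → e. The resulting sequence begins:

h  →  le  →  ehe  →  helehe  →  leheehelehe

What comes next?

Apply φ to leheehelehe symbol by symbol: l→e, e→he, h→le, e→he, e→he, h→le, e→he, l→e, e→he, h→le, e→he; joined: e he le he he le he e he le he.

eheleheheleheehelehe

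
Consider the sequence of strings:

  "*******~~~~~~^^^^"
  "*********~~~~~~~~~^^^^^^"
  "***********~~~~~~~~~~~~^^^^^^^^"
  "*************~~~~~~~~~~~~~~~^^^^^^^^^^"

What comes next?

Term n consists of 2n+3 *'s, followed by 3n ~'s, followed by 2n ^'s, where the shown terms are n = 2, 3, 4, 5.
At n = 6 the blocks have lengths 15, 18, 12.

***************~~~~~~~~~~~~~~~~~~^^^^^^^^^^^^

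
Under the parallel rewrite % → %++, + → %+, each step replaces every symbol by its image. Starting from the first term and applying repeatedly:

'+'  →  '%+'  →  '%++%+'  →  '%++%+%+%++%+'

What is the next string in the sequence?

Apply φ to %++%+%+%++%+ symbol by symbol: %→%++, +→%+, +→%+, %→%++, +→%+, %→%++, +→%+, %→%++, +→%+, +→%+, %→%++, +→%+; joined: %++ %+ %+ %++ %+ %++ %+ %++ %+ %+ %++ %+.

%++%+%+%++%+%++%+%++%+%+%++%+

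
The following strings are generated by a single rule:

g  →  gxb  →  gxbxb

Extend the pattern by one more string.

gxbxbxb

Each term is the previous one with xb appended.
One more step from gxbxb gives the answer.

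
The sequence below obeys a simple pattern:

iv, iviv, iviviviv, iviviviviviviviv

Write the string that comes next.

s(k+1) = s(k)·s(k) — each term doubles the last.
Doubling iviviviviviviviv:

iviviviviviviviviviviviviviviviv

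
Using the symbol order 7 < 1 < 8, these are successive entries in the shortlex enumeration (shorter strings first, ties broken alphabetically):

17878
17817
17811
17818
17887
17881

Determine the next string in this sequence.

17888

Treat 17881 as a base-3 numeral over the given alphabet and add one, carrying through any trailing 8's.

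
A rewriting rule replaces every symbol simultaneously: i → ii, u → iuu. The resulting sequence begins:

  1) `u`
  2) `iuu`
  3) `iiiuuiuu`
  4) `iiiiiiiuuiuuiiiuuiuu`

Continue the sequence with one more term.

Rewriting the 20 symbols of iiiiiiiuuiuuiiiuuiuu one by one yields ii ii ii ii ii ii ii iuu iuu ii iuu iuu ii ii ii iuu iuu ii iuu iuu; concatenated:

iiiiiiiiiiiiiiiuuiuuiiiuuiuuiiiiiiiuuiuuiiiuuiuu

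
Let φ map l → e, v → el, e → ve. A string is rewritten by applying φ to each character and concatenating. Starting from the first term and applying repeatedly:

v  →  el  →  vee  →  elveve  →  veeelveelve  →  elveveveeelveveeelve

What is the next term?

veeelveelveelveveveeelveelveveveeelve

Replace each of the 20 characters of elveveveeelveveeelve in place — ve e el ve el ve el ve ve ve e el ve el ve ve ve e el ve — and concatenate.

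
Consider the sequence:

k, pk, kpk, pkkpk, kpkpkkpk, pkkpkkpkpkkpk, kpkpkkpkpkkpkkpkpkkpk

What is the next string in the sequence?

pkkpkkpkpkkpkkpkpkkpkpkkpkkpkpkkpk

From term 3 onward, concatenate the second-to-last term with the last: k·pk = kpk, pk·kpk = pkkpk, …
Continuing: pkkpkkpkpkkpk · kpkpkkpkpkkpkkpkpkkpk gives term 8.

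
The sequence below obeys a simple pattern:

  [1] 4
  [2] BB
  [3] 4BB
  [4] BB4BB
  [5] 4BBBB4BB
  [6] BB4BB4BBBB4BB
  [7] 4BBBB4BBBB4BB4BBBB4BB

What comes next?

This is a Fibonacci-style word recurrence s(k) = s(k−2)·s(k−1): e.g. 4·BB = 4BB.
Continuing: BB4BB4BBBB4BB · 4BBBB4BBBB4BB4BBBB4BB gives term 8.

BB4BB4BBBB4BB4BBBB4BBBB4BB4BBBB4BB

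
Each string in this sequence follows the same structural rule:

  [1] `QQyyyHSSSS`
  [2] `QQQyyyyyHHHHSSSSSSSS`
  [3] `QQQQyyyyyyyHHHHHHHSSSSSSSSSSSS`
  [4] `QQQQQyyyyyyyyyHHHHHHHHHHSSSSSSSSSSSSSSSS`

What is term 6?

Each string has the form Q^{n+1} y^{2n+1} H^{3n-2} S^{4n} (n = 1, 2, …).
Setting n = 6 gives 7, 13, 16, 24 characters in each block.

QQQQQQQyyyyyyyyyyyyyHHHHHHHHHHHHHHHHSSSSSSSSSSSSSSSSSSSSSSSS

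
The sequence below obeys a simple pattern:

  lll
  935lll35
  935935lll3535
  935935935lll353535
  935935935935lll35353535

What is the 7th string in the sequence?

935935935935935935lll353535353535

Every step adds 935 to the front and 35 to the end of the previous string.
From 935935935935lll35353535, 2 further steps: 935935935935lll35353535 → 935935935935935lll3535353535 → (answer).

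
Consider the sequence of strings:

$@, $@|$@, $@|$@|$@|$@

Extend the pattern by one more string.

Every step duplicates the string with '|' between the halves.
One more doubling of $@|$@|$@|$@ gives the answer.

$@|$@|$@|$@|$@|$@|$@|$@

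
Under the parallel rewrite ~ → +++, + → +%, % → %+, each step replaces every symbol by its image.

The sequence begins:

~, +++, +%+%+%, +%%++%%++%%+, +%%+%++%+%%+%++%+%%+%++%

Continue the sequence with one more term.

Applying the rule to each of the 24 symbols of +%%+%++%+%%+%++%+%%+%++% gives the pieces +% %+ %+ +% %+ +% +% %+ +% %+ %+ +% %+ +% +% %+ +% %+ %+ +% %+ +% +% %+, which concatenate to the answer.

+%%+%++%%++%+%%++%%+%++%%++%+%%++%%+%++%%++%+%%+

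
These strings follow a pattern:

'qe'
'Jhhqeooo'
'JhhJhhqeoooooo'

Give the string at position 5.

JhhJhhJhhJhhqeoooooooooooo

Every step adds Jhh to the front and ooo to the end of the previous string.
From JhhJhhqeoooooo, 2 further steps: JhhJhhqeoooooo → JhhJhhJhhqeooooooooo → (answer).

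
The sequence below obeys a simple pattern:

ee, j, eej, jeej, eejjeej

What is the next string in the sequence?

jeejeejjeej

This is a Fibonacci-style word recurrence s(k) = s(k−2)·s(k−1): e.g. ee·j = eej.
The next term joins jeej and eejjeej.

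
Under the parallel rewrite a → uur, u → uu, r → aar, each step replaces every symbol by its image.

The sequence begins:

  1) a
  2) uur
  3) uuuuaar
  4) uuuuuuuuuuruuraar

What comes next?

Replace each of the 17 characters of uuuuuuuuuuruuraar in place — uu uu uu uu uu uu uu uu uu uu aar uu uu aar uur uur aar — and concatenate.

uuuuuuuuuuuuuuuuuuuuaaruuuuaaruuruuraar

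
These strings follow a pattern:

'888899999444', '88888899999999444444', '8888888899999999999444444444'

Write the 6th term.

Each string has the form 8^{2n+2} 9^{3n+2} 4^{3n} (n = 1, 2, …).
At n = 6 the blocks have lengths 14, 20, 18.

8888888888888899999999999999999999444444444444444444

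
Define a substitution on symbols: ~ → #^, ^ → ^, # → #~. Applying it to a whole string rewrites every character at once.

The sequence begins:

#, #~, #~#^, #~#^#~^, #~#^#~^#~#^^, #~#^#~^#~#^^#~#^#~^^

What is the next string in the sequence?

Replace each of the 20 characters of #~#^#~^#~#^^#~#^#~^^ in place — #~ #^ #~ ^ #~ #^ ^ #~ #^ #~ ^ ^ #~ #^ #~ ^ #~ #^ ^ ^ — and concatenate.

#~#^#~^#~#^^#~#^#~^^#~#^#~^#~#^^^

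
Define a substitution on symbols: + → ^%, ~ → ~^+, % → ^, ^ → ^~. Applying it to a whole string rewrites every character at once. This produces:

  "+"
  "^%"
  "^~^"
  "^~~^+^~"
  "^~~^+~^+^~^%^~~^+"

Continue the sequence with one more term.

φ(^~~^+~^+^~^%^~~^+) expands symbol-by-symbol to ^~ ~^+ ~^+ ^~ ^% ~^+ ^~ ^% ^~ ~^+ ^~ ^ ^~ ~^+ ~^+ ^~ ^%; joining the 17 pieces gives the next term.

^~~^+~^+^~^%~^+^~^%^~~^+^~^^~~^+~^+^~^%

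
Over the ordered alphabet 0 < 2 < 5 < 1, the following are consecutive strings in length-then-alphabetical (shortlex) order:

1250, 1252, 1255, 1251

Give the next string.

1210

The successor of 1251 increments the rightmost position that isn't already 1 and resets every position after it to 0.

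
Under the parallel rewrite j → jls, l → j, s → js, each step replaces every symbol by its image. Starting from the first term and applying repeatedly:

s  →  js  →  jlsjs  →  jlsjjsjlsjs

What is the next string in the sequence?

jlsjjsjlsjlsjsjlsjjsjlsjs

Rewriting each symbol of jlsjjsjlsjs: j→jls, l→j, s→js, j→jls, j→jls, s→js, j→jls, l→j, s→js, j→jls, s→js, which concatenates to jls j js jls jls js jls j js jls js.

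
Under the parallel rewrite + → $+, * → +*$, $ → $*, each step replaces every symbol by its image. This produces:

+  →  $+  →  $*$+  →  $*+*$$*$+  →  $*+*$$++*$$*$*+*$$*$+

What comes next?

Applying the rule to each of the 21 symbols of $*+*$$++*$$*$*+*$$*$+ gives the pieces $* +*$ $+ +*$ $* $* $+ $+ +*$ $* $* +*$ $* +*$ $+ +*$ $* $* +*$ $* $+, which concatenate to the answer.

$*+*$$++*$$*$*$+$++*$$*$*+*$$*+*$$++*$$*$*+*$$*$+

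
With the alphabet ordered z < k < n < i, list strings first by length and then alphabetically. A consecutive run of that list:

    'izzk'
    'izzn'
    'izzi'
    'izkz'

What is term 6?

Advancing 2 positions from izkz through izkz → izkk reaches term 6.

izkn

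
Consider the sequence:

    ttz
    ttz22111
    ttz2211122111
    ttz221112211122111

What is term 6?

The strings grow by a fixed suffix 22111 each time.
From ttz221112211122111, 2 further steps: ttz221112211122111 → ttz22111221112211122111 → (answer).

ttz2211122111221112211122111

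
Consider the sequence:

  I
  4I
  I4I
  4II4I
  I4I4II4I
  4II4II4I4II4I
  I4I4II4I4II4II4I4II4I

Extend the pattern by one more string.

4II4II4I4II4II4I4II4I4II4II4I4II4I

Each term (from the third on) is the two preceding terms concatenated in order: term 3 = I·4I = I4I.
Continuing: 4II4II4I4II4I · I4I4II4I4II4II4I4II4I gives term 8.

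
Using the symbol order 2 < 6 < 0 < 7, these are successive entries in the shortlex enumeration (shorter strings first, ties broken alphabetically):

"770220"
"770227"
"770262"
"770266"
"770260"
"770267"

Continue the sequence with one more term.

770202

Treat 770267 as a base-4 numeral over the given alphabet and add one, carrying through any trailing 7's.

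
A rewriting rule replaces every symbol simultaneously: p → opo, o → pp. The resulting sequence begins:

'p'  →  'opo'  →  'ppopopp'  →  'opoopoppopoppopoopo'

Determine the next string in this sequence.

ppopoppppopoppopoopoppopoppopoopoppopoppppopopp

φ(opoopoppopoppopoopo) expands symbol-by-symbol to pp opo pp pp opo pp opo opo pp opo pp opo opo pp opo pp pp opo pp; joining the 19 pieces gives the next term.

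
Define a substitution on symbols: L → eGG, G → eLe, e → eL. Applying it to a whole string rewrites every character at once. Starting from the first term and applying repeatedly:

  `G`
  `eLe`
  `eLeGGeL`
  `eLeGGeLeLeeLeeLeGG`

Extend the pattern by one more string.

φ(eLeGGeLeLeeLeeLeGG) expands symbol-by-symbol to eL eGG eL eLe eLe eL eGG eL eGG eL eL eGG eL eL eGG eL eLe eLe; joining the 18 pieces gives the next term.

eLeGGeLeLeeLeeLeGGeLeGGeLeLeGGeLeLeGGeLeLeeLe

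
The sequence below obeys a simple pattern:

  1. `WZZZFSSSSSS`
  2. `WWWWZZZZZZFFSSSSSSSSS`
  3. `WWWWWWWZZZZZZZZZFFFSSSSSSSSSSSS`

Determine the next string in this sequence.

Each string has the form W^{3n-2} Z^{3n} F^{n} S^{3n+3} (n = 1, 2, …).
For the next term, n = 4, so the run lengths are 10, 12, 4, 15.

WWWWWWWWWWZZZZZZZZZZZZFFFFSSSSSSSSSSSSSSS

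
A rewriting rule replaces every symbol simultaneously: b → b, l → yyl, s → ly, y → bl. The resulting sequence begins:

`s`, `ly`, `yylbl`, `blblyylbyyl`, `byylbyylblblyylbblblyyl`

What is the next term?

Replace each of the 23 characters of byylbyylblblyylbblblyyl in place — b bl bl yyl b bl bl yyl b yyl b yyl bl bl yyl b b yyl b yyl bl bl yyl — and concatenate.

bblblyylbblblyylbyylbyylblblyylbbyylbyylblblyyl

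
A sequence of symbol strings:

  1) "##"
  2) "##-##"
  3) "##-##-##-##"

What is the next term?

s(k+1) = s(k)·-·s(k) — each term doubles the last with '-' between the halves.
One more doubling of ##-##-##-## gives the answer.

##-##-##-##-##-##-##-##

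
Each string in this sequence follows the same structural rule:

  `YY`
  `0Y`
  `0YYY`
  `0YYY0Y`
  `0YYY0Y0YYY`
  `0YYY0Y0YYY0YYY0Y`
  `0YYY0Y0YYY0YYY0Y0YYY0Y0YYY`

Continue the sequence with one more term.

0YYY0Y0YYY0YYY0Y0YYY0Y0YYY0YYY0Y0YYY0YYY0Y

Each term (from the third on) is the previous term followed by the one before it: term 3 = 0Y·YY = 0YYY.
So term 8 is 0YYY0Y0YYY0YYY0Y0YYY0Y0YYY·0YYY0Y0YYY0YYY0Y.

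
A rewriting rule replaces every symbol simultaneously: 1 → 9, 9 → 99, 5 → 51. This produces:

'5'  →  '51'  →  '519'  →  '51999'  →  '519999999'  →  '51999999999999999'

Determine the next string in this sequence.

519999999999999999999999999999999

φ(51999999999999999) expands symbol-by-symbol to 51 9 99 99 99 99 99 99 99 99 99 99 99 99 99 99 99; joining the 17 pieces gives the next term.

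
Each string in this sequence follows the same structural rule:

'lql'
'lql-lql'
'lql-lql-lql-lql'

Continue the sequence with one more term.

Every step duplicates the string with '-' between the halves.
Doubling lql-lql-lql-lql with '-' between the halves:

lql-lql-lql-lql-lql-lql-lql-lql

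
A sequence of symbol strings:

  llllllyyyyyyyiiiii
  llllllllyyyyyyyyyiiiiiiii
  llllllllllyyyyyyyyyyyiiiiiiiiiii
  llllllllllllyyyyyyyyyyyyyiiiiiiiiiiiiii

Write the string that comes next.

llllllllllllllyyyyyyyyyyyyyyyiiiiiiiiiiiiiiiii

Term n consists of 2n+2 l's, followed by 2n+3 y's, followed by 3n-1 i's, where the shown terms are n = 2, 3, 4, 5.
At n = 6 the blocks have lengths 14, 15, 17.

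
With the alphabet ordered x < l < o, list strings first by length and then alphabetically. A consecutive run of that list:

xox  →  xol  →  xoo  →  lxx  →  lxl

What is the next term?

Treat lxl as a base-3 numeral over the given alphabet and add one, carrying through any trailing o's.

lxo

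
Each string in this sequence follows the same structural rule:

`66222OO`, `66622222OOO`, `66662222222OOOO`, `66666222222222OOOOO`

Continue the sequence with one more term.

Reading off run lengths: 6 runs 2, 3, 4, 5; 2 runs 3, 5, 7, 9; O runs 2, 3, 4, 5 — each is linear in n (n = 1, 2, …).
For the next term, n = 5, so the run lengths are 6, 11, 6.

66666622222222222OOOOOO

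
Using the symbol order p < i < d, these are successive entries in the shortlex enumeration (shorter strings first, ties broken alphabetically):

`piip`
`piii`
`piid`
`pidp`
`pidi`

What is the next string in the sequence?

Find the rightmost character of pidi below d, bump it to the next letter, and reset everything to its right to p.

pidd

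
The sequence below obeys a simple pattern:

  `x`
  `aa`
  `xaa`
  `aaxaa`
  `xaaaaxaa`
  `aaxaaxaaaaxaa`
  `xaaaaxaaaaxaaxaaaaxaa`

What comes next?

aaxaaxaaaaxaaxaaaaxaaaaxaaxaaaaxaa

This is a Fibonacci-style word recurrence s(k) = s(k−2)·s(k−1): e.g. x·aa = xaa.
Continuing: aaxaaxaaaaxaa · xaaaaxaaaaxaaxaaaaxaa gives term 8.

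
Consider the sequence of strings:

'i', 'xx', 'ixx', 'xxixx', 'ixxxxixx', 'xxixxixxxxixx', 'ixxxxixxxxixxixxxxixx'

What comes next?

xxixxixxxxixxixxxxixxxxixxixxxxixx

From term 3 onward, concatenate the second-to-last term with the last: i·xx = ixx, xx·ixx = xxixx, …
So term 8 is xxixxixxxxixx·ixxxxixxxxixxixxxxixx.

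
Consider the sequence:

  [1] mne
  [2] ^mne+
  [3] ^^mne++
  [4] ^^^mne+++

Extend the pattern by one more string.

Each term wraps the previous one in ^ on the left and + on the right.
Applying this once more to ^^^mne+++:

^^^^mne++++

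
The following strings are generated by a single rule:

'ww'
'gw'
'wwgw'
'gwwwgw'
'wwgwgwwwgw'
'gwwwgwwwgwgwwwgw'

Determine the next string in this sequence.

wwgwgwwwgwgwwwgwwwgwgwwwgw

This is a Fibonacci-style word recurrence s(k) = s(k−2)·s(k−1): e.g. ww·gw = wwgw.
The next term joins wwgwgwwwgw and gwwwgwwwgwgwwwgw.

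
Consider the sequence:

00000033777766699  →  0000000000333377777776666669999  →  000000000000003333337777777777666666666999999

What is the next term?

The n-th term is 4n+2 0's then 2n 3's then 3n+1 7's then 3n 6's then 2n 9's (n = 1, 2, …).
At n = 4 the blocks have lengths 18, 8, 13, 12, 8.

00000000000000000033333333777777777777766666666666699999999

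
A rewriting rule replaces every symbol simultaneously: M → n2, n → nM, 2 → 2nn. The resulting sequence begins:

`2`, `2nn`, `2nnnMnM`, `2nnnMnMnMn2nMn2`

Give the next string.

Applying the rule to each of the 15 symbols of 2nnnMnMnMn2nMn2 gives the pieces 2nn nM nM nM n2 nM n2 nM n2 nM 2nn nM n2 nM 2nn, which concatenate to the answer.

2nnnMnMnMn2nMn2nMn2nM2nnnMn2nM2nn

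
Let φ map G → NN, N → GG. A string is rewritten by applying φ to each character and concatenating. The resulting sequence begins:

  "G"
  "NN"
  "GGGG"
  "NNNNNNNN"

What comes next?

GGGGGGGGGGGGGGGG

Apply φ to NNNNNNNN symbol by symbol: N→GG, N→GG, N→GG, N→GG, N→GG, N→GG, N→GG, N→GG; joined: GG GG GG GG GG GG GG GG.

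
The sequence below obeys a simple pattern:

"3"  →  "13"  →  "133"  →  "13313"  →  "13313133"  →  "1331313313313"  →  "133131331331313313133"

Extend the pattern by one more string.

Each term (from the third on) is the previous term followed by the one before it: term 3 = 13·3 = 133.
So term 8 is 133131331331313313133·1331313313313.

1331313313313133131331331313313313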